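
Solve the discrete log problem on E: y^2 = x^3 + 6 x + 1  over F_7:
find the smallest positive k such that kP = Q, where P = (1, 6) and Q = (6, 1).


Enumerate multiples of P until we hit Q = (6, 1):
  1P = (1, 6)
  2P = (6, 6)
  3P = (0, 1)
  4P = (3, 5)
  5P = (5, 3)
  6P = (2, 0)
  7P = (5, 4)
  8P = (3, 2)
  9P = (0, 6)
  10P = (6, 1)
Match found at i = 10.

k = 10


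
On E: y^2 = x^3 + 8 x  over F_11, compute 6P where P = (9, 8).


k = 6 = 110_2 (binary, LSB first: 011)
Double-and-add from P = (9, 8):
  bit 0 = 0: acc unchanged = O
  bit 1 = 1: acc = O + (9, 3) = (9, 3)
  bit 2 = 1: acc = (9, 3) + (9, 8) = O

6P = O


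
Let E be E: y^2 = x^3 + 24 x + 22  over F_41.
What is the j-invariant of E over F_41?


Delta = -16(4 a^3 + 27 b^2) mod 41 = 15
-1728 * (4 a)^3 = -1728 * (4*24)^3 mod 41 = 18
j = 18 * 15^(-1) mod 41 = 34

j = 34 (mod 41)


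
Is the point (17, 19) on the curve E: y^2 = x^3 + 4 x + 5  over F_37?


Check whether y^2 = x^3 + 4 x + 5 (mod 37) for (x, y) = (17, 19).
LHS: y^2 = 19^2 mod 37 = 28
RHS: x^3 + 4 x + 5 = 17^3 + 4*17 + 5 mod 37 = 28
LHS = RHS

Yes, on the curve


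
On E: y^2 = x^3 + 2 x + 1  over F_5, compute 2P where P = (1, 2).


Doubling: s = (3 x1^2 + a) / (2 y1)
s = (3*1^2 + 2) / (2*2) mod 5 = 0
x3 = s^2 - 2 x1 mod 5 = 0^2 - 2*1 = 3
y3 = s (x1 - x3) - y1 mod 5 = 0 * (1 - 3) - 2 = 3

2P = (3, 3)


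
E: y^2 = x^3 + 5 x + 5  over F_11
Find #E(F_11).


For each x in F_11, count y with y^2 = x^3 + 5 x + 5 mod 11:
  x = 0: RHS = 5, y in [4, 7]  -> 2 point(s)
  x = 1: RHS = 0, y in [0]  -> 1 point(s)
  x = 2: RHS = 1, y in [1, 10]  -> 2 point(s)
  x = 3: RHS = 3, y in [5, 6]  -> 2 point(s)
  x = 4: RHS = 1, y in [1, 10]  -> 2 point(s)
  x = 5: RHS = 1, y in [1, 10]  -> 2 point(s)
  x = 6: RHS = 9, y in [3, 8]  -> 2 point(s)
  x = 7: RHS = 9, y in [3, 8]  -> 2 point(s)
  x = 9: RHS = 9, y in [3, 8]  -> 2 point(s)
Affine points: 17. Add the point at infinity: total = 18.

#E(F_11) = 18


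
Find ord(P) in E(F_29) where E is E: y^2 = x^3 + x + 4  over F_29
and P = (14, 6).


Compute successive multiples of P until we hit O:
  1P = (14, 6)
  2P = (7, 21)
  3P = (12, 27)
  4P = (19, 3)
  5P = (1, 21)
  6P = (27, 9)
  7P = (21, 8)
  8P = (0, 27)
  ... (continuing to 33P)
  33P = O

ord(P) = 33


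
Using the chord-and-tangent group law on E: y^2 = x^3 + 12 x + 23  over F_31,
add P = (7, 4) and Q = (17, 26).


P != Q, so use the chord formula.
s = (y2 - y1) / (x2 - x1) = (22) / (10) mod 31 = 27
x3 = s^2 - x1 - x2 mod 31 = 27^2 - 7 - 17 = 23
y3 = s (x1 - x3) - y1 mod 31 = 27 * (7 - 23) - 4 = 29

P + Q = (23, 29)


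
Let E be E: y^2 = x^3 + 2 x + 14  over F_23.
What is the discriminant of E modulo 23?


4 a^3 + 27 b^2 = 4*2^3 + 27*14^2 = 32 + 5292 = 5324
Delta = -16 * (5324) = -85184
Delta mod 23 = 8

Delta = 8 (mod 23)


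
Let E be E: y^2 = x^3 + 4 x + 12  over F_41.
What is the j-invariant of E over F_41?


Delta = -16(4 a^3 + 27 b^2) mod 41 = 34
-1728 * (4 a)^3 = -1728 * (4*4)^3 mod 41 = 24
j = 24 * 34^(-1) mod 41 = 20

j = 20 (mod 41)


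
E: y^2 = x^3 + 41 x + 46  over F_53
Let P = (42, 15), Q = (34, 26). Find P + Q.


P != Q, so use the chord formula.
s = (y2 - y1) / (x2 - x1) = (11) / (45) mod 53 = 45
x3 = s^2 - x1 - x2 mod 53 = 45^2 - 42 - 34 = 41
y3 = s (x1 - x3) - y1 mod 53 = 45 * (42 - 41) - 15 = 30

P + Q = (41, 30)


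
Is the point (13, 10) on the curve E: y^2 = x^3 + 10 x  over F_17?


Check whether y^2 = x^3 + 10 x + 0 (mod 17) for (x, y) = (13, 10).
LHS: y^2 = 10^2 mod 17 = 15
RHS: x^3 + 10 x + 0 = 13^3 + 10*13 + 0 mod 17 = 15
LHS = RHS

Yes, on the curve


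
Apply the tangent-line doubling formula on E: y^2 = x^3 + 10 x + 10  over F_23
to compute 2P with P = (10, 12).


Doubling: s = (3 x1^2 + a) / (2 y1)
s = (3*10^2 + 10) / (2*12) mod 23 = 11
x3 = s^2 - 2 x1 mod 23 = 11^2 - 2*10 = 9
y3 = s (x1 - x3) - y1 mod 23 = 11 * (10 - 9) - 12 = 22

2P = (9, 22)


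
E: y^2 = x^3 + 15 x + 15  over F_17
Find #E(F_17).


For each x in F_17, count y with y^2 = x^3 + 15 x + 15 mod 17:
  x = 0: RHS = 15, y in [7, 10]  -> 2 point(s)
  x = 2: RHS = 2, y in [6, 11]  -> 2 point(s)
  x = 3: RHS = 2, y in [6, 11]  -> 2 point(s)
  x = 6: RHS = 15, y in [7, 10]  -> 2 point(s)
  x = 7: RHS = 4, y in [2, 15]  -> 2 point(s)
  x = 8: RHS = 1, y in [1, 16]  -> 2 point(s)
  x = 10: RHS = 9, y in [3, 14]  -> 2 point(s)
  x = 11: RHS = 15, y in [7, 10]  -> 2 point(s)
  x = 12: RHS = 2, y in [6, 11]  -> 2 point(s)
  x = 16: RHS = 16, y in [4, 13]  -> 2 point(s)
Affine points: 20. Add the point at infinity: total = 21.

#E(F_17) = 21


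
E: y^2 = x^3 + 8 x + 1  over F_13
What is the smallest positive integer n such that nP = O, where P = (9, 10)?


Compute successive multiples of P until we hit O:
  1P = (9, 10)
  2P = (7, 6)
  3P = (1, 6)
  4P = (0, 1)
  5P = (5, 7)
  6P = (2, 5)
  7P = (11, 9)
  8P = (3, 0)
  ... (continuing to 16P)
  16P = O

ord(P) = 16


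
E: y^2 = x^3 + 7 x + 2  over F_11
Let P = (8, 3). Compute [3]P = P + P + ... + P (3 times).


k = 3 = 11_2 (binary, LSB first: 11)
Double-and-add from P = (8, 3):
  bit 0 = 1: acc = O + (8, 3) = (8, 3)
  bit 1 = 1: acc = (8, 3) + (10, 4) = (7, 3)

3P = (7, 3)


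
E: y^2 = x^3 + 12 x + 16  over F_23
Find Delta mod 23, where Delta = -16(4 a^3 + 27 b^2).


4 a^3 + 27 b^2 = 4*12^3 + 27*16^2 = 6912 + 6912 = 13824
Delta = -16 * (13824) = -221184
Delta mod 23 = 7

Delta = 7 (mod 23)


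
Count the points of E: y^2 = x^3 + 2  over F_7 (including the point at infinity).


For each x in F_7, count y with y^2 = x^3 + 0 x + 2 mod 7:
  x = 0: RHS = 2, y in [3, 4]  -> 2 point(s)
  x = 3: RHS = 1, y in [1, 6]  -> 2 point(s)
  x = 5: RHS = 1, y in [1, 6]  -> 2 point(s)
  x = 6: RHS = 1, y in [1, 6]  -> 2 point(s)
Affine points: 8. Add the point at infinity: total = 9.

#E(F_7) = 9


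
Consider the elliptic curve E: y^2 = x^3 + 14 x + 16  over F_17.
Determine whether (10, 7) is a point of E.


Check whether y^2 = x^3 + 14 x + 16 (mod 17) for (x, y) = (10, 7).
LHS: y^2 = 7^2 mod 17 = 15
RHS: x^3 + 14 x + 16 = 10^3 + 14*10 + 16 mod 17 = 0
LHS != RHS

No, not on the curve


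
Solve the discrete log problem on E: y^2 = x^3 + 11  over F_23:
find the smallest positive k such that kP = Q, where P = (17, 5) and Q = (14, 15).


Enumerate multiples of P until we hit Q = (14, 15):
  1P = (17, 5)
  2P = (21, 7)
  3P = (14, 8)
  4P = (16, 17)
  5P = (19, 19)
  6P = (13, 0)
  7P = (19, 4)
  8P = (16, 6)
  9P = (14, 15)
Match found at i = 9.

k = 9


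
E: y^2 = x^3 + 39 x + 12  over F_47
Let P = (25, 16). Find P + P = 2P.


Doubling: s = (3 x1^2 + a) / (2 y1)
s = (3*25^2 + 39) / (2*16) mod 47 = 4
x3 = s^2 - 2 x1 mod 47 = 4^2 - 2*25 = 13
y3 = s (x1 - x3) - y1 mod 47 = 4 * (25 - 13) - 16 = 32

2P = (13, 32)


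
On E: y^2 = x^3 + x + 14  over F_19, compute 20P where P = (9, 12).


k = 20 = 10100_2 (binary, LSB first: 00101)
Double-and-add from P = (9, 12):
  bit 0 = 0: acc unchanged = O
  bit 1 = 0: acc unchanged = O
  bit 2 = 1: acc = O + (2, 10) = (2, 10)
  bit 3 = 0: acc unchanged = (2, 10)
  bit 4 = 1: acc = (2, 10) + (4, 14) = (17, 17)

20P = (17, 17)


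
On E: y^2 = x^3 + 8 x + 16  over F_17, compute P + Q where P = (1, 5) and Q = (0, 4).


P != Q, so use the chord formula.
s = (y2 - y1) / (x2 - x1) = (16) / (16) mod 17 = 1
x3 = s^2 - x1 - x2 mod 17 = 1^2 - 1 - 0 = 0
y3 = s (x1 - x3) - y1 mod 17 = 1 * (1 - 0) - 5 = 13

P + Q = (0, 13)


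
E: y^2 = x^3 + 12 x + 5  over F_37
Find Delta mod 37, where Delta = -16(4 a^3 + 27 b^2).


4 a^3 + 27 b^2 = 4*12^3 + 27*5^2 = 6912 + 675 = 7587
Delta = -16 * (7587) = -121392
Delta mod 37 = 5

Delta = 5 (mod 37)


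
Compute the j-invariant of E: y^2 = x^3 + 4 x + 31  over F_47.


Delta = -16(4 a^3 + 27 b^2) mod 47 = 39
-1728 * (4 a)^3 = -1728 * (4*4)^3 mod 47 = 30
j = 30 * 39^(-1) mod 47 = 8

j = 8 (mod 47)


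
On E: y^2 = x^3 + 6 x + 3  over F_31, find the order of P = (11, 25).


Compute successive multiples of P until we hit O:
  1P = (11, 25)
  2P = (11, 6)
  3P = O

ord(P) = 3


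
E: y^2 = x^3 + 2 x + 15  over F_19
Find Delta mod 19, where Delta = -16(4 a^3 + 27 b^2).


4 a^3 + 27 b^2 = 4*2^3 + 27*15^2 = 32 + 6075 = 6107
Delta = -16 * (6107) = -97712
Delta mod 19 = 5

Delta = 5 (mod 19)


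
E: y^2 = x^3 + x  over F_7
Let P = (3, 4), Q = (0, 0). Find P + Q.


P != Q, so use the chord formula.
s = (y2 - y1) / (x2 - x1) = (3) / (4) mod 7 = 6
x3 = s^2 - x1 - x2 mod 7 = 6^2 - 3 - 0 = 5
y3 = s (x1 - x3) - y1 mod 7 = 6 * (3 - 5) - 4 = 5

P + Q = (5, 5)


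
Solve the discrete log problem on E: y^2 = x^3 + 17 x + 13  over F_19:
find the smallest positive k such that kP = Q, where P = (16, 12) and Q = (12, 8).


Enumerate multiples of P until we hit Q = (12, 8):
  1P = (16, 12)
  2P = (12, 8)
Match found at i = 2.

k = 2


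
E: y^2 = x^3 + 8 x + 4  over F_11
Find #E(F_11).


For each x in F_11, count y with y^2 = x^3 + 8 x + 4 mod 11:
  x = 0: RHS = 4, y in [2, 9]  -> 2 point(s)
  x = 3: RHS = 0, y in [0]  -> 1 point(s)
  x = 4: RHS = 1, y in [1, 10]  -> 2 point(s)
  x = 5: RHS = 4, y in [2, 9]  -> 2 point(s)
  x = 6: RHS = 4, y in [2, 9]  -> 2 point(s)
Affine points: 9. Add the point at infinity: total = 10.

#E(F_11) = 10


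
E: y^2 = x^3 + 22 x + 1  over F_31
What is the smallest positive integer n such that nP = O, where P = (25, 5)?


Compute successive multiples of P until we hit O:
  1P = (25, 5)
  2P = (26, 13)
  3P = (13, 29)
  4P = (28, 1)
  5P = (28, 30)
  6P = (13, 2)
  7P = (26, 18)
  8P = (25, 26)
  ... (continuing to 9P)
  9P = O

ord(P) = 9


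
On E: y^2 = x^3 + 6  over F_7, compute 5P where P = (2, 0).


k = 5 = 101_2 (binary, LSB first: 101)
Double-and-add from P = (2, 0):
  bit 0 = 1: acc = O + (2, 0) = (2, 0)
  bit 1 = 0: acc unchanged = (2, 0)
  bit 2 = 1: acc = (2, 0) + O = (2, 0)

5P = (2, 0)


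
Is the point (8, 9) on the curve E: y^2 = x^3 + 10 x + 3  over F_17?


Check whether y^2 = x^3 + 10 x + 3 (mod 17) for (x, y) = (8, 9).
LHS: y^2 = 9^2 mod 17 = 13
RHS: x^3 + 10 x + 3 = 8^3 + 10*8 + 3 mod 17 = 0
LHS != RHS

No, not on the curve


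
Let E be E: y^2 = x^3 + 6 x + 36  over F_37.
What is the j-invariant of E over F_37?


Delta = -16(4 a^3 + 27 b^2) mod 37 = 26
-1728 * (4 a)^3 = -1728 * (4*6)^3 mod 37 = 31
j = 31 * 26^(-1) mod 37 = 14

j = 14 (mod 37)


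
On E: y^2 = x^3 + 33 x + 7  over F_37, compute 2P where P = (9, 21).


Doubling: s = (3 x1^2 + a) / (2 y1)
s = (3*9^2 + 33) / (2*21) mod 37 = 33
x3 = s^2 - 2 x1 mod 37 = 33^2 - 2*9 = 35
y3 = s (x1 - x3) - y1 mod 37 = 33 * (9 - 35) - 21 = 9

2P = (35, 9)


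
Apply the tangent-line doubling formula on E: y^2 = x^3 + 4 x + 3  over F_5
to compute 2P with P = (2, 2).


Doubling: s = (3 x1^2 + a) / (2 y1)
s = (3*2^2 + 4) / (2*2) mod 5 = 4
x3 = s^2 - 2 x1 mod 5 = 4^2 - 2*2 = 2
y3 = s (x1 - x3) - y1 mod 5 = 4 * (2 - 2) - 2 = 3

2P = (2, 3)


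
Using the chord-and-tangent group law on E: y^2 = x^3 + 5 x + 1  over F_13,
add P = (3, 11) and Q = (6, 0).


P != Q, so use the chord formula.
s = (y2 - y1) / (x2 - x1) = (2) / (3) mod 13 = 5
x3 = s^2 - x1 - x2 mod 13 = 5^2 - 3 - 6 = 3
y3 = s (x1 - x3) - y1 mod 13 = 5 * (3 - 3) - 11 = 2

P + Q = (3, 2)


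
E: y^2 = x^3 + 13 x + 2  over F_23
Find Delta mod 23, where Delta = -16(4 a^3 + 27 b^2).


4 a^3 + 27 b^2 = 4*13^3 + 27*2^2 = 8788 + 108 = 8896
Delta = -16 * (8896) = -142336
Delta mod 23 = 11

Delta = 11 (mod 23)


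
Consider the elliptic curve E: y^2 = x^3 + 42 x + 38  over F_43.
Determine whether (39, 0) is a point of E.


Check whether y^2 = x^3 + 42 x + 38 (mod 43) for (x, y) = (39, 0).
LHS: y^2 = 0^2 mod 43 = 0
RHS: x^3 + 42 x + 38 = 39^3 + 42*39 + 38 mod 43 = 21
LHS != RHS

No, not on the curve


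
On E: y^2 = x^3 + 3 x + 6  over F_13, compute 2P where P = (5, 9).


k = 2 = 10_2 (binary, LSB first: 01)
Double-and-add from P = (5, 9):
  bit 0 = 0: acc unchanged = O
  bit 1 = 1: acc = O + (3, 4) = (3, 4)

2P = (3, 4)


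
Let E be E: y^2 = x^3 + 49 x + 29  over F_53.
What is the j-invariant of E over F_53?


Delta = -16(4 a^3 + 27 b^2) mod 53 = 18
-1728 * (4 a)^3 = -1728 * (4*49)^3 mod 53 = 3
j = 3 * 18^(-1) mod 53 = 9

j = 9 (mod 53)


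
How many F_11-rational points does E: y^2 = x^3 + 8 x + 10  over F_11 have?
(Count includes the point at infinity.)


For each x in F_11, count y with y^2 = x^3 + 8 x + 10 mod 11:
  x = 2: RHS = 1, y in [1, 10]  -> 2 point(s)
  x = 8: RHS = 3, y in [5, 6]  -> 2 point(s)
  x = 10: RHS = 1, y in [1, 10]  -> 2 point(s)
Affine points: 6. Add the point at infinity: total = 7.

#E(F_11) = 7


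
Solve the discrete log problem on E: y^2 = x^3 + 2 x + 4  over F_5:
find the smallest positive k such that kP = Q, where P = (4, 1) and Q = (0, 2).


Enumerate multiples of P until we hit Q = (0, 2):
  1P = (4, 1)
  2P = (2, 4)
  3P = (0, 3)
  4P = (0, 2)
Match found at i = 4.

k = 4


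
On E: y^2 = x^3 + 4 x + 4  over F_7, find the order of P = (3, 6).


Compute successive multiples of P until we hit O:
  1P = (3, 6)
  2P = (5, 4)
  3P = (0, 5)
  4P = (1, 4)
  5P = (4, 0)
  6P = (1, 3)
  7P = (0, 2)
  8P = (5, 3)
  ... (continuing to 10P)
  10P = O

ord(P) = 10


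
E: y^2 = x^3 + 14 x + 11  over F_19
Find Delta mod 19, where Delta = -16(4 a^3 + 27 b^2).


4 a^3 + 27 b^2 = 4*14^3 + 27*11^2 = 10976 + 3267 = 14243
Delta = -16 * (14243) = -227888
Delta mod 19 = 17

Delta = 17 (mod 19)


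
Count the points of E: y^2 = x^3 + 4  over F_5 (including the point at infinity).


For each x in F_5, count y with y^2 = x^3 + 0 x + 4 mod 5:
  x = 0: RHS = 4, y in [2, 3]  -> 2 point(s)
  x = 1: RHS = 0, y in [0]  -> 1 point(s)
  x = 3: RHS = 1, y in [1, 4]  -> 2 point(s)
Affine points: 5. Add the point at infinity: total = 6.

#E(F_5) = 6


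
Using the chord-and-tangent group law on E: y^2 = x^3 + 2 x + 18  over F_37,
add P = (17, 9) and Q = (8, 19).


P != Q, so use the chord formula.
s = (y2 - y1) / (x2 - x1) = (10) / (28) mod 37 = 3
x3 = s^2 - x1 - x2 mod 37 = 3^2 - 17 - 8 = 21
y3 = s (x1 - x3) - y1 mod 37 = 3 * (17 - 21) - 9 = 16

P + Q = (21, 16)


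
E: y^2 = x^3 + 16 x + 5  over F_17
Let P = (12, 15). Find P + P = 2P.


Doubling: s = (3 x1^2 + a) / (2 y1)
s = (3*12^2 + 16) / (2*15) mod 17 = 7
x3 = s^2 - 2 x1 mod 17 = 7^2 - 2*12 = 8
y3 = s (x1 - x3) - y1 mod 17 = 7 * (12 - 8) - 15 = 13

2P = (8, 13)


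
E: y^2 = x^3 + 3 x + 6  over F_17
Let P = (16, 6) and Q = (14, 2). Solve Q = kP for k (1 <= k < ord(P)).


Enumerate multiples of P until we hit Q = (14, 2):
  1P = (16, 6)
  2P = (15, 3)
  3P = (12, 6)
  4P = (6, 11)
  5P = (8, 7)
  6P = (14, 15)
  7P = (3, 12)
  8P = (13, 7)
  9P = (7, 8)
  10P = (10, 4)
  11P = (10, 13)
  12P = (7, 9)
  13P = (13, 10)
  14P = (3, 5)
  15P = (14, 2)
Match found at i = 15.

k = 15


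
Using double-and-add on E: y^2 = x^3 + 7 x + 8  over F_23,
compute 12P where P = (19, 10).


k = 12 = 1100_2 (binary, LSB first: 0011)
Double-and-add from P = (19, 10):
  bit 0 = 0: acc unchanged = O
  bit 1 = 0: acc unchanged = O
  bit 2 = 1: acc = O + (12, 16) = (12, 16)
  bit 3 = 1: acc = (12, 16) + (7, 3) = (8, 22)

12P = (8, 22)


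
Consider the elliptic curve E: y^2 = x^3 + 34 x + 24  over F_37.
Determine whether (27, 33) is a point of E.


Check whether y^2 = x^3 + 34 x + 24 (mod 37) for (x, y) = (27, 33).
LHS: y^2 = 33^2 mod 37 = 16
RHS: x^3 + 34 x + 24 = 27^3 + 34*27 + 24 mod 37 = 16
LHS = RHS

Yes, on the curve


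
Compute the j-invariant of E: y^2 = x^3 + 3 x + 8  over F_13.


Delta = -16(4 a^3 + 27 b^2) mod 13 = 4
-1728 * (4 a)^3 = -1728 * (4*3)^3 mod 13 = 12
j = 12 * 4^(-1) mod 13 = 3

j = 3 (mod 13)


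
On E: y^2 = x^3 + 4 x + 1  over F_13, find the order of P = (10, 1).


Compute successive multiples of P until we hit O:
  1P = (10, 1)
  2P = (9, 8)
  3P = (4, 9)
  4P = (8, 5)
  5P = (12, 3)
  6P = (5, 4)
  7P = (2, 2)
  8P = (0, 1)
  ... (continuing to 19P)
  19P = O

ord(P) = 19


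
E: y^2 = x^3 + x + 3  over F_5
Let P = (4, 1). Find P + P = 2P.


Doubling: s = (3 x1^2 + a) / (2 y1)
s = (3*4^2 + 1) / (2*1) mod 5 = 2
x3 = s^2 - 2 x1 mod 5 = 2^2 - 2*4 = 1
y3 = s (x1 - x3) - y1 mod 5 = 2 * (4 - 1) - 1 = 0

2P = (1, 0)


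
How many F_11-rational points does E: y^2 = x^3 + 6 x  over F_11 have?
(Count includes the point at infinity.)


For each x in F_11, count y with y^2 = x^3 + 6 x + 0 mod 11:
  x = 0: RHS = 0, y in [0]  -> 1 point(s)
  x = 2: RHS = 9, y in [3, 8]  -> 2 point(s)
  x = 3: RHS = 1, y in [1, 10]  -> 2 point(s)
  x = 4: RHS = 0, y in [0]  -> 1 point(s)
  x = 5: RHS = 1, y in [1, 10]  -> 2 point(s)
  x = 7: RHS = 0, y in [0]  -> 1 point(s)
  x = 10: RHS = 4, y in [2, 9]  -> 2 point(s)
Affine points: 11. Add the point at infinity: total = 12.

#E(F_11) = 12


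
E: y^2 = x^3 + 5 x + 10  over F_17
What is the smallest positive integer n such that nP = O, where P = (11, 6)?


Compute successive multiples of P until we hit O:
  1P = (11, 6)
  2P = (8, 1)
  3P = (14, 6)
  4P = (9, 11)
  5P = (16, 15)
  6P = (15, 14)
  7P = (12, 9)
  8P = (3, 1)
  ... (continuing to 23P)
  23P = O

ord(P) = 23


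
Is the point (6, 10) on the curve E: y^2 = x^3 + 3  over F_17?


Check whether y^2 = x^3 + 0 x + 3 (mod 17) for (x, y) = (6, 10).
LHS: y^2 = 10^2 mod 17 = 15
RHS: x^3 + 0 x + 3 = 6^3 + 0*6 + 3 mod 17 = 15
LHS = RHS

Yes, on the curve


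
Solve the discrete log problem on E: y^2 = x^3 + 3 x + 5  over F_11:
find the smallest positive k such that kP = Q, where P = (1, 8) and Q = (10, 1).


Enumerate multiples of P until we hit Q = (10, 1):
  1P = (1, 8)
  2P = (10, 1)
Match found at i = 2.

k = 2


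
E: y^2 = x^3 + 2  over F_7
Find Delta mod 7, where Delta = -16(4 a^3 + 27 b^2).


4 a^3 + 27 b^2 = 4*0^3 + 27*2^2 = 0 + 108 = 108
Delta = -16 * (108) = -1728
Delta mod 7 = 1

Delta = 1 (mod 7)


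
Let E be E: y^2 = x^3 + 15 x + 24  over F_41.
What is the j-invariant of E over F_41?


Delta = -16(4 a^3 + 27 b^2) mod 41 = 26
-1728 * (4 a)^3 = -1728 * (4*15)^3 mod 41 = 10
j = 10 * 26^(-1) mod 41 = 13

j = 13 (mod 41)


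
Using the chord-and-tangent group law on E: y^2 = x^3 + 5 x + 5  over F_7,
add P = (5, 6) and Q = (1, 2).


P != Q, so use the chord formula.
s = (y2 - y1) / (x2 - x1) = (3) / (3) mod 7 = 1
x3 = s^2 - x1 - x2 mod 7 = 1^2 - 5 - 1 = 2
y3 = s (x1 - x3) - y1 mod 7 = 1 * (5 - 2) - 6 = 4

P + Q = (2, 4)


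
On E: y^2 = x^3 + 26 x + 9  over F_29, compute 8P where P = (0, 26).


k = 8 = 1000_2 (binary, LSB first: 0001)
Double-and-add from P = (0, 26):
  bit 0 = 0: acc unchanged = O
  bit 1 = 0: acc unchanged = O
  bit 2 = 0: acc unchanged = O
  bit 3 = 1: acc = O + (18, 25) = (18, 25)

8P = (18, 25)


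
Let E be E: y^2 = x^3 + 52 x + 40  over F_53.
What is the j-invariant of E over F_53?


Delta = -16(4 a^3 + 27 b^2) mod 53 = 37
-1728 * (4 a)^3 = -1728 * (4*52)^3 mod 53 = 34
j = 34 * 37^(-1) mod 53 = 31

j = 31 (mod 53)


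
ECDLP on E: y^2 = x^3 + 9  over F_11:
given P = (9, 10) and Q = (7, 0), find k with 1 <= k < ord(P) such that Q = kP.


Enumerate multiples of P until we hit Q = (7, 0):
  1P = (9, 10)
  2P = (7, 0)
Match found at i = 2.

k = 2


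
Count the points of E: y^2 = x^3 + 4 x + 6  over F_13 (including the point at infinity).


For each x in F_13, count y with y^2 = x^3 + 4 x + 6 mod 13:
  x = 2: RHS = 9, y in [3, 10]  -> 2 point(s)
  x = 6: RHS = 12, y in [5, 8]  -> 2 point(s)
  x = 7: RHS = 0, y in [0]  -> 1 point(s)
  x = 8: RHS = 4, y in [2, 11]  -> 2 point(s)
  x = 9: RHS = 4, y in [2, 11]  -> 2 point(s)
  x = 11: RHS = 3, y in [4, 9]  -> 2 point(s)
  x = 12: RHS = 1, y in [1, 12]  -> 2 point(s)
Affine points: 13. Add the point at infinity: total = 14.

#E(F_13) = 14


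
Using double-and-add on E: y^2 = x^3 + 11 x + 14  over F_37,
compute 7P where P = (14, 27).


k = 7 = 111_2 (binary, LSB first: 111)
Double-and-add from P = (14, 27):
  bit 0 = 1: acc = O + (14, 27) = (14, 27)
  bit 1 = 1: acc = (14, 27) + (2, 28) = (30, 36)
  bit 2 = 1: acc = (30, 36) + (3, 0) = (14, 10)

7P = (14, 10)


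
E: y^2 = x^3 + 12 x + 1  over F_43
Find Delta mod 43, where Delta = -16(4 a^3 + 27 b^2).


4 a^3 + 27 b^2 = 4*12^3 + 27*1^2 = 6912 + 27 = 6939
Delta = -16 * (6939) = -111024
Delta mod 43 = 2

Delta = 2 (mod 43)


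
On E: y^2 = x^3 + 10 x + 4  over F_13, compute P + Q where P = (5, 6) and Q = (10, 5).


P != Q, so use the chord formula.
s = (y2 - y1) / (x2 - x1) = (12) / (5) mod 13 = 5
x3 = s^2 - x1 - x2 mod 13 = 5^2 - 5 - 10 = 10
y3 = s (x1 - x3) - y1 mod 13 = 5 * (5 - 10) - 6 = 8

P + Q = (10, 8)


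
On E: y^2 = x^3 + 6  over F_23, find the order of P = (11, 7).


Compute successive multiples of P until we hit O:
  1P = (11, 7)
  2P = (5, 4)
  3P = (13, 15)
  4P = (15, 0)
  5P = (13, 8)
  6P = (5, 19)
  7P = (11, 16)
  8P = O

ord(P) = 8


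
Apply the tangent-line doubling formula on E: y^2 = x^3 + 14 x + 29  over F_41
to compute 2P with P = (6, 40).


Doubling: s = (3 x1^2 + a) / (2 y1)
s = (3*6^2 + 14) / (2*40) mod 41 = 21
x3 = s^2 - 2 x1 mod 41 = 21^2 - 2*6 = 19
y3 = s (x1 - x3) - y1 mod 41 = 21 * (6 - 19) - 40 = 15

2P = (19, 15)


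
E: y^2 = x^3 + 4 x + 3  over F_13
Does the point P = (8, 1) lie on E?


Check whether y^2 = x^3 + 4 x + 3 (mod 13) for (x, y) = (8, 1).
LHS: y^2 = 1^2 mod 13 = 1
RHS: x^3 + 4 x + 3 = 8^3 + 4*8 + 3 mod 13 = 1
LHS = RHS

Yes, on the curve


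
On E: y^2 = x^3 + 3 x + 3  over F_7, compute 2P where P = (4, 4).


Doubling: s = (3 x1^2 + a) / (2 y1)
s = (3*4^2 + 3) / (2*4) mod 7 = 2
x3 = s^2 - 2 x1 mod 7 = 2^2 - 2*4 = 3
y3 = s (x1 - x3) - y1 mod 7 = 2 * (4 - 3) - 4 = 5

2P = (3, 5)


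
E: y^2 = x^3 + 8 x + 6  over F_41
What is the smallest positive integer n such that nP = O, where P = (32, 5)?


Compute successive multiples of P until we hit O:
  1P = (32, 5)
  2P = (8, 7)
  3P = (3, 37)
  4P = (4, 15)
  5P = (25, 13)
  6P = (33, 2)
  7P = (26, 18)
  8P = (23, 37)
  ... (continuing to 23P)
  23P = O

ord(P) = 23


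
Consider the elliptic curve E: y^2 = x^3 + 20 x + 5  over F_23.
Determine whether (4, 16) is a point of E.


Check whether y^2 = x^3 + 20 x + 5 (mod 23) for (x, y) = (4, 16).
LHS: y^2 = 16^2 mod 23 = 3
RHS: x^3 + 20 x + 5 = 4^3 + 20*4 + 5 mod 23 = 11
LHS != RHS

No, not on the curve


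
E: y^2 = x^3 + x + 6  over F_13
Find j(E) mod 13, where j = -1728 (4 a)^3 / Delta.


Delta = -16(4 a^3 + 27 b^2) mod 13 = 10
-1728 * (4 a)^3 = -1728 * (4*1)^3 mod 13 = 12
j = 12 * 10^(-1) mod 13 = 9

j = 9 (mod 13)


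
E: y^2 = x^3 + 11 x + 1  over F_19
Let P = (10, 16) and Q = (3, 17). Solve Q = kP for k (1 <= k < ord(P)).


Enumerate multiples of P until we hit Q = (3, 17):
  1P = (10, 16)
  2P = (3, 17)
Match found at i = 2.

k = 2


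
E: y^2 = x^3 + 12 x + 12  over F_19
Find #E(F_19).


For each x in F_19, count y with y^2 = x^3 + 12 x + 12 mod 19:
  x = 1: RHS = 6, y in [5, 14]  -> 2 point(s)
  x = 2: RHS = 6, y in [5, 14]  -> 2 point(s)
  x = 5: RHS = 7, y in [8, 11]  -> 2 point(s)
  x = 10: RHS = 11, y in [7, 12]  -> 2 point(s)
  x = 13: RHS = 9, y in [3, 16]  -> 2 point(s)
  x = 14: RHS = 17, y in [6, 13]  -> 2 point(s)
  x = 16: RHS = 6, y in [5, 14]  -> 2 point(s)
Affine points: 14. Add the point at infinity: total = 15.

#E(F_19) = 15


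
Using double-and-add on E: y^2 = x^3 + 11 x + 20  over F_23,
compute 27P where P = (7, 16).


k = 27 = 11011_2 (binary, LSB first: 11011)
Double-and-add from P = (7, 16):
  bit 0 = 1: acc = O + (7, 16) = (7, 16)
  bit 1 = 1: acc = (7, 16) + (4, 6) = (18, 1)
  bit 2 = 0: acc unchanged = (18, 1)
  bit 3 = 1: acc = (18, 1) + (6, 16) = (2, 2)
  bit 4 = 1: acc = (2, 2) + (20, 11) = (7, 7)

27P = (7, 7)


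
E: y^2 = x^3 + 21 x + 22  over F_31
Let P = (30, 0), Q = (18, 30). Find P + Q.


P != Q, so use the chord formula.
s = (y2 - y1) / (x2 - x1) = (30) / (19) mod 31 = 13
x3 = s^2 - x1 - x2 mod 31 = 13^2 - 30 - 18 = 28
y3 = s (x1 - x3) - y1 mod 31 = 13 * (30 - 28) - 0 = 26

P + Q = (28, 26)


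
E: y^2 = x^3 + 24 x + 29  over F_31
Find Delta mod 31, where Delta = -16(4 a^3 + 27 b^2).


4 a^3 + 27 b^2 = 4*24^3 + 27*29^2 = 55296 + 22707 = 78003
Delta = -16 * (78003) = -1248048
Delta mod 31 = 12

Delta = 12 (mod 31)


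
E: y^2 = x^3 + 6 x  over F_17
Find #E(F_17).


For each x in F_17, count y with y^2 = x^3 + 6 x + 0 mod 17:
  x = 0: RHS = 0, y in [0]  -> 1 point(s)
  x = 5: RHS = 2, y in [6, 11]  -> 2 point(s)
  x = 8: RHS = 16, y in [4, 13]  -> 2 point(s)
  x = 9: RHS = 1, y in [1, 16]  -> 2 point(s)
  x = 12: RHS = 15, y in [7, 10]  -> 2 point(s)
Affine points: 9. Add the point at infinity: total = 10.

#E(F_17) = 10


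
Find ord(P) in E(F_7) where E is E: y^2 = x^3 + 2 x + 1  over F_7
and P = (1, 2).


Compute successive multiples of P until we hit O:
  1P = (1, 2)
  2P = (0, 1)
  3P = (0, 6)
  4P = (1, 5)
  5P = O

ord(P) = 5


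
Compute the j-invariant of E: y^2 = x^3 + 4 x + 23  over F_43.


Delta = -16(4 a^3 + 27 b^2) mod 43 = 6
-1728 * (4 a)^3 = -1728 * (4*4)^3 mod 43 = 41
j = 41 * 6^(-1) mod 43 = 14

j = 14 (mod 43)


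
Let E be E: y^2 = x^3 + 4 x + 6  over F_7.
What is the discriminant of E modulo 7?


4 a^3 + 27 b^2 = 4*4^3 + 27*6^2 = 256 + 972 = 1228
Delta = -16 * (1228) = -19648
Delta mod 7 = 1

Delta = 1 (mod 7)


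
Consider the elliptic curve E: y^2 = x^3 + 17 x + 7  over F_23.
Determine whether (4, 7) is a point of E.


Check whether y^2 = x^3 + 17 x + 7 (mod 23) for (x, y) = (4, 7).
LHS: y^2 = 7^2 mod 23 = 3
RHS: x^3 + 17 x + 7 = 4^3 + 17*4 + 7 mod 23 = 1
LHS != RHS

No, not on the curve


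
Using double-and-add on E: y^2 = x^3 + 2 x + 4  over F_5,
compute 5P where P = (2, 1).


k = 5 = 101_2 (binary, LSB first: 101)
Double-and-add from P = (2, 1):
  bit 0 = 1: acc = O + (2, 1) = (2, 1)
  bit 1 = 0: acc unchanged = (2, 1)
  bit 2 = 1: acc = (2, 1) + (4, 4) = (0, 2)

5P = (0, 2)


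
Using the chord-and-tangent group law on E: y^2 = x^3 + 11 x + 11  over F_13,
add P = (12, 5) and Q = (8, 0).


P != Q, so use the chord formula.
s = (y2 - y1) / (x2 - x1) = (8) / (9) mod 13 = 11
x3 = s^2 - x1 - x2 mod 13 = 11^2 - 12 - 8 = 10
y3 = s (x1 - x3) - y1 mod 13 = 11 * (12 - 10) - 5 = 4

P + Q = (10, 4)


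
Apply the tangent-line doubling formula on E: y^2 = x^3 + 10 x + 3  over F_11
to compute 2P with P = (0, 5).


Doubling: s = (3 x1^2 + a) / (2 y1)
s = (3*0^2 + 10) / (2*5) mod 11 = 1
x3 = s^2 - 2 x1 mod 11 = 1^2 - 2*0 = 1
y3 = s (x1 - x3) - y1 mod 11 = 1 * (0 - 1) - 5 = 5

2P = (1, 5)


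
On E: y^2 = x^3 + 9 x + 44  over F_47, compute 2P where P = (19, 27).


Doubling: s = (3 x1^2 + a) / (2 y1)
s = (3*19^2 + 9) / (2*27) mod 47 = 15
x3 = s^2 - 2 x1 mod 47 = 15^2 - 2*19 = 46
y3 = s (x1 - x3) - y1 mod 47 = 15 * (19 - 46) - 27 = 38

2P = (46, 38)


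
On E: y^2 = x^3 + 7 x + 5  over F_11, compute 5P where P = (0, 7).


k = 5 = 101_2 (binary, LSB first: 101)
Double-and-add from P = (0, 7):
  bit 0 = 1: acc = O + (0, 7) = (0, 7)
  bit 1 = 0: acc unchanged = (0, 7)
  bit 2 = 1: acc = (0, 7) + (9, 4) = (7, 10)

5P = (7, 10)


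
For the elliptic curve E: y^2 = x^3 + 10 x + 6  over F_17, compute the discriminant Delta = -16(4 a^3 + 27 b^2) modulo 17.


4 a^3 + 27 b^2 = 4*10^3 + 27*6^2 = 4000 + 972 = 4972
Delta = -16 * (4972) = -79552
Delta mod 17 = 8

Delta = 8 (mod 17)


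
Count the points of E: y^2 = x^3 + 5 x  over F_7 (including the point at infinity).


For each x in F_7, count y with y^2 = x^3 + 5 x + 0 mod 7:
  x = 0: RHS = 0, y in [0]  -> 1 point(s)
  x = 2: RHS = 4, y in [2, 5]  -> 2 point(s)
  x = 3: RHS = 0, y in [0]  -> 1 point(s)
  x = 4: RHS = 0, y in [0]  -> 1 point(s)
  x = 6: RHS = 1, y in [1, 6]  -> 2 point(s)
Affine points: 7. Add the point at infinity: total = 8.

#E(F_7) = 8


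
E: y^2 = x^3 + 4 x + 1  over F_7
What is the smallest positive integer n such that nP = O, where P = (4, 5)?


Compute successive multiples of P until we hit O:
  1P = (4, 5)
  2P = (0, 6)
  3P = (0, 1)
  4P = (4, 2)
  5P = O

ord(P) = 5


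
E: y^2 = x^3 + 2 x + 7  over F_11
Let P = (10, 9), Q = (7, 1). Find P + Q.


P != Q, so use the chord formula.
s = (y2 - y1) / (x2 - x1) = (3) / (8) mod 11 = 10
x3 = s^2 - x1 - x2 mod 11 = 10^2 - 10 - 7 = 6
y3 = s (x1 - x3) - y1 mod 11 = 10 * (10 - 6) - 9 = 9

P + Q = (6, 9)


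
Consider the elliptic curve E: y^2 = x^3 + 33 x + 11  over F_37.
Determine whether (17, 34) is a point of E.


Check whether y^2 = x^3 + 33 x + 11 (mod 37) for (x, y) = (17, 34).
LHS: y^2 = 34^2 mod 37 = 9
RHS: x^3 + 33 x + 11 = 17^3 + 33*17 + 11 mod 37 = 9
LHS = RHS

Yes, on the curve


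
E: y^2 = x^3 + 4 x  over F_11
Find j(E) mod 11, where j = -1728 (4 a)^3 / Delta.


Delta = -16(4 a^3 + 27 b^2) mod 11 = 7
-1728 * (4 a)^3 = -1728 * (4*4)^3 mod 11 = 7
j = 7 * 7^(-1) mod 11 = 1

j = 1 (mod 11)


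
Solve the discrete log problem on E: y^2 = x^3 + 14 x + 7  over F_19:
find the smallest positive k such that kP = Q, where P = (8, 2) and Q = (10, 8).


Enumerate multiples of P until we hit Q = (10, 8):
  1P = (8, 2)
  2P = (0, 11)
  3P = (9, 11)
  4P = (7, 7)
  5P = (10, 8)
Match found at i = 5.

k = 5


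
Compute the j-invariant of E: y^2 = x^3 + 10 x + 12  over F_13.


Delta = -16(4 a^3 + 27 b^2) mod 13 = 9
-1728 * (4 a)^3 = -1728 * (4*10)^3 mod 13 = 1
j = 1 * 9^(-1) mod 13 = 3

j = 3 (mod 13)


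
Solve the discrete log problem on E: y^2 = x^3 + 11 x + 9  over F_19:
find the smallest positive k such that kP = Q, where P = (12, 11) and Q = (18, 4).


Enumerate multiples of P until we hit Q = (18, 4):
  1P = (12, 11)
  2P = (18, 15)
  3P = (0, 16)
  4P = (11, 6)
  5P = (2, 1)
  6P = (6, 14)
  7P = (6, 5)
  8P = (2, 18)
  9P = (11, 13)
  10P = (0, 3)
  11P = (18, 4)
Match found at i = 11.

k = 11


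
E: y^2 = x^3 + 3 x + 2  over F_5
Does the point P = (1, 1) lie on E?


Check whether y^2 = x^3 + 3 x + 2 (mod 5) for (x, y) = (1, 1).
LHS: y^2 = 1^2 mod 5 = 1
RHS: x^3 + 3 x + 2 = 1^3 + 3*1 + 2 mod 5 = 1
LHS = RHS

Yes, on the curve


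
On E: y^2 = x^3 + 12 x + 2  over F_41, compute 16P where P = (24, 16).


k = 16 = 10000_2 (binary, LSB first: 00001)
Double-and-add from P = (24, 16):
  bit 0 = 0: acc unchanged = O
  bit 1 = 0: acc unchanged = O
  bit 2 = 0: acc unchanged = O
  bit 3 = 0: acc unchanged = O
  bit 4 = 1: acc = O + (33, 38) = (33, 38)

16P = (33, 38)


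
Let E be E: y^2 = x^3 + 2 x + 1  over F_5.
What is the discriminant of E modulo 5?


4 a^3 + 27 b^2 = 4*2^3 + 27*1^2 = 32 + 27 = 59
Delta = -16 * (59) = -944
Delta mod 5 = 1

Delta = 1 (mod 5)


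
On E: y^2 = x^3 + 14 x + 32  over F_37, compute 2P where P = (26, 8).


Doubling: s = (3 x1^2 + a) / (2 y1)
s = (3*26^2 + 14) / (2*8) mod 37 = 12
x3 = s^2 - 2 x1 mod 37 = 12^2 - 2*26 = 18
y3 = s (x1 - x3) - y1 mod 37 = 12 * (26 - 18) - 8 = 14

2P = (18, 14)


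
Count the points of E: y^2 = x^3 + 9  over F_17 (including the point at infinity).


For each x in F_17, count y with y^2 = x^3 + 0 x + 9 mod 17:
  x = 0: RHS = 9, y in [3, 14]  -> 2 point(s)
  x = 2: RHS = 0, y in [0]  -> 1 point(s)
  x = 3: RHS = 2, y in [6, 11]  -> 2 point(s)
  x = 5: RHS = 15, y in [7, 10]  -> 2 point(s)
  x = 6: RHS = 4, y in [2, 15]  -> 2 point(s)
  x = 13: RHS = 13, y in [8, 9]  -> 2 point(s)
  x = 14: RHS = 16, y in [4, 13]  -> 2 point(s)
  x = 15: RHS = 1, y in [1, 16]  -> 2 point(s)
  x = 16: RHS = 8, y in [5, 12]  -> 2 point(s)
Affine points: 17. Add the point at infinity: total = 18.

#E(F_17) = 18


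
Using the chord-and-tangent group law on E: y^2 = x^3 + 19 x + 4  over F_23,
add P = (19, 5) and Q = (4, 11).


P != Q, so use the chord formula.
s = (y2 - y1) / (x2 - x1) = (6) / (8) mod 23 = 18
x3 = s^2 - x1 - x2 mod 23 = 18^2 - 19 - 4 = 2
y3 = s (x1 - x3) - y1 mod 23 = 18 * (19 - 2) - 5 = 2

P + Q = (2, 2)


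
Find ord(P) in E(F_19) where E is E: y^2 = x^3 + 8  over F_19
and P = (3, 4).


Compute successive multiples of P until we hit O:
  1P = (3, 4)
  2P = (14, 4)
  3P = (2, 15)
  4P = (2, 4)
  5P = (14, 15)
  6P = (3, 15)
  7P = O

ord(P) = 7


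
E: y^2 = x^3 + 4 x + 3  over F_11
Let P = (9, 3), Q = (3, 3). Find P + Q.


P != Q, so use the chord formula.
s = (y2 - y1) / (x2 - x1) = (0) / (5) mod 11 = 0
x3 = s^2 - x1 - x2 mod 11 = 0^2 - 9 - 3 = 10
y3 = s (x1 - x3) - y1 mod 11 = 0 * (9 - 10) - 3 = 8

P + Q = (10, 8)


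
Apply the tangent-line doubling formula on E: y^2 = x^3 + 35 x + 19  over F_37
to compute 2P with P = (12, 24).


Doubling: s = (3 x1^2 + a) / (2 y1)
s = (3*12^2 + 35) / (2*24) mod 37 = 29
x3 = s^2 - 2 x1 mod 37 = 29^2 - 2*12 = 3
y3 = s (x1 - x3) - y1 mod 37 = 29 * (12 - 3) - 24 = 15

2P = (3, 15)


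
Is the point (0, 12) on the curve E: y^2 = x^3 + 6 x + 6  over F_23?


Check whether y^2 = x^3 + 6 x + 6 (mod 23) for (x, y) = (0, 12).
LHS: y^2 = 12^2 mod 23 = 6
RHS: x^3 + 6 x + 6 = 0^3 + 6*0 + 6 mod 23 = 6
LHS = RHS

Yes, on the curve


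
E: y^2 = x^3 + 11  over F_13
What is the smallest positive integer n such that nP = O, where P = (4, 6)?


Compute successive multiples of P until we hit O:
  1P = (4, 6)
  2P = (8, 4)
  3P = (11, 4)
  4P = (1, 8)
  5P = (7, 9)
  6P = (3, 8)
  7P = (10, 6)
  8P = (12, 7)
  ... (continuing to 19P)
  19P = O

ord(P) = 19


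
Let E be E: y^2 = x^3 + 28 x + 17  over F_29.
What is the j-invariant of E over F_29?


Delta = -16(4 a^3 + 27 b^2) mod 29 = 3
-1728 * (4 a)^3 = -1728 * (4*28)^3 mod 29 = 15
j = 15 * 3^(-1) mod 29 = 5

j = 5 (mod 29)


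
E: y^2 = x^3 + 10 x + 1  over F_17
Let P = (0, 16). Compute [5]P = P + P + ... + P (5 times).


k = 5 = 101_2 (binary, LSB first: 101)
Double-and-add from P = (0, 16):
  bit 0 = 1: acc = O + (0, 16) = (0, 16)
  bit 1 = 0: acc unchanged = (0, 16)
  bit 2 = 1: acc = (0, 16) + (9, 15) = (12, 8)

5P = (12, 8)


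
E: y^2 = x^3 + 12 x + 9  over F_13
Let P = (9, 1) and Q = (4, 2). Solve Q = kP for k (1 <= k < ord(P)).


Enumerate multiples of P until we hit Q = (4, 2):
  1P = (9, 1)
  2P = (11, 4)
  3P = (5, 5)
  4P = (0, 3)
  5P = (1, 3)
  6P = (12, 3)
  7P = (4, 11)
  8P = (4, 2)
Match found at i = 8.

k = 8


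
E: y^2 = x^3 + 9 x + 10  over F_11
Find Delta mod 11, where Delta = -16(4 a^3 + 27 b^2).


4 a^3 + 27 b^2 = 4*9^3 + 27*10^2 = 2916 + 2700 = 5616
Delta = -16 * (5616) = -89856
Delta mod 11 = 3

Delta = 3 (mod 11)


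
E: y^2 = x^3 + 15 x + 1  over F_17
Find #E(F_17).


For each x in F_17, count y with y^2 = x^3 + 15 x + 1 mod 17:
  x = 0: RHS = 1, y in [1, 16]  -> 2 point(s)
  x = 1: RHS = 0, y in [0]  -> 1 point(s)
  x = 6: RHS = 1, y in [1, 16]  -> 2 point(s)
  x = 8: RHS = 4, y in [2, 15]  -> 2 point(s)
  x = 9: RHS = 15, y in [7, 10]  -> 2 point(s)
  x = 11: RHS = 1, y in [1, 16]  -> 2 point(s)
  x = 13: RHS = 13, y in [8, 9]  -> 2 point(s)
  x = 16: RHS = 2, y in [6, 11]  -> 2 point(s)
Affine points: 15. Add the point at infinity: total = 16.

#E(F_17) = 16


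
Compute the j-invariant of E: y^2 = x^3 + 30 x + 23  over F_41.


Delta = -16(4 a^3 + 27 b^2) mod 41 = 33
-1728 * (4 a)^3 = -1728 * (4*30)^3 mod 41 = 39
j = 39 * 33^(-1) mod 41 = 31

j = 31 (mod 41)


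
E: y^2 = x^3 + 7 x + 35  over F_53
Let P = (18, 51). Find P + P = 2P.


Doubling: s = (3 x1^2 + a) / (2 y1)
s = (3*18^2 + 7) / (2*51) mod 53 = 7
x3 = s^2 - 2 x1 mod 53 = 7^2 - 2*18 = 13
y3 = s (x1 - x3) - y1 mod 53 = 7 * (18 - 13) - 51 = 37

2P = (13, 37)


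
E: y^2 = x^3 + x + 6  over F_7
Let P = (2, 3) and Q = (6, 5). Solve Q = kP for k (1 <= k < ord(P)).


Enumerate multiples of P until we hit Q = (6, 5):
  1P = (2, 3)
  2P = (4, 2)
  3P = (3, 1)
  4P = (6, 5)
Match found at i = 4.

k = 4


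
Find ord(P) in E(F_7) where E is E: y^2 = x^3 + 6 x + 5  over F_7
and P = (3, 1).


Compute successive multiples of P until we hit O:
  1P = (3, 1)
  2P = (2, 5)
  3P = (4, 3)
  4P = (4, 4)
  5P = (2, 2)
  6P = (3, 6)
  7P = O

ord(P) = 7


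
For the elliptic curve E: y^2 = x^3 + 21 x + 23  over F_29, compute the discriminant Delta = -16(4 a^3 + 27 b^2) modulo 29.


4 a^3 + 27 b^2 = 4*21^3 + 27*23^2 = 37044 + 14283 = 51327
Delta = -16 * (51327) = -821232
Delta mod 29 = 19

Delta = 19 (mod 29)


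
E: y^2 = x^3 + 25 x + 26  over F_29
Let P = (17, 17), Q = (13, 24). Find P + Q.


P != Q, so use the chord formula.
s = (y2 - y1) / (x2 - x1) = (7) / (25) mod 29 = 20
x3 = s^2 - x1 - x2 mod 29 = 20^2 - 17 - 13 = 22
y3 = s (x1 - x3) - y1 mod 29 = 20 * (17 - 22) - 17 = 28

P + Q = (22, 28)


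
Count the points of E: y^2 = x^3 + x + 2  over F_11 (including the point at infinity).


For each x in F_11, count y with y^2 = x^3 + 1 x + 2 mod 11:
  x = 1: RHS = 4, y in [2, 9]  -> 2 point(s)
  x = 2: RHS = 1, y in [1, 10]  -> 2 point(s)
  x = 4: RHS = 4, y in [2, 9]  -> 2 point(s)
  x = 5: RHS = 0, y in [0]  -> 1 point(s)
  x = 6: RHS = 4, y in [2, 9]  -> 2 point(s)
  x = 7: RHS = 0, y in [0]  -> 1 point(s)
  x = 8: RHS = 5, y in [4, 7]  -> 2 point(s)
  x = 9: RHS = 3, y in [5, 6]  -> 2 point(s)
  x = 10: RHS = 0, y in [0]  -> 1 point(s)
Affine points: 15. Add the point at infinity: total = 16.

#E(F_11) = 16


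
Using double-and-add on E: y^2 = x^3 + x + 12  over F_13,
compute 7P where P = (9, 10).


k = 7 = 111_2 (binary, LSB first: 111)
Double-and-add from P = (9, 10):
  bit 0 = 1: acc = O + (9, 10) = (9, 10)
  bit 1 = 1: acc = (9, 10) + (5, 5) = (3, 4)
  bit 2 = 1: acc = (3, 4) + (2, 10) = (5, 8)

7P = (5, 8)


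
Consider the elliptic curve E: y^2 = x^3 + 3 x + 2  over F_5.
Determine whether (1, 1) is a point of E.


Check whether y^2 = x^3 + 3 x + 2 (mod 5) for (x, y) = (1, 1).
LHS: y^2 = 1^2 mod 5 = 1
RHS: x^3 + 3 x + 2 = 1^3 + 3*1 + 2 mod 5 = 1
LHS = RHS

Yes, on the curve


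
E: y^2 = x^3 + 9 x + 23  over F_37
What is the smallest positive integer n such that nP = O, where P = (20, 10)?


Compute successive multiples of P until we hit O:
  1P = (20, 10)
  2P = (24, 22)
  3P = (2, 7)
  4P = (14, 28)
  5P = (12, 3)
  6P = (26, 31)
  7P = (31, 7)
  8P = (35, 21)
  ... (continuing to 40P)
  40P = O

ord(P) = 40


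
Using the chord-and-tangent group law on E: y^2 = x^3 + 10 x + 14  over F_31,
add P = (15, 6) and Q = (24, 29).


P != Q, so use the chord formula.
s = (y2 - y1) / (x2 - x1) = (23) / (9) mod 31 = 6
x3 = s^2 - x1 - x2 mod 31 = 6^2 - 15 - 24 = 28
y3 = s (x1 - x3) - y1 mod 31 = 6 * (15 - 28) - 6 = 9

P + Q = (28, 9)


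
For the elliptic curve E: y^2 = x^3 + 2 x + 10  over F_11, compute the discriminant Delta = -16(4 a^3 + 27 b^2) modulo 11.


4 a^3 + 27 b^2 = 4*2^3 + 27*10^2 = 32 + 2700 = 2732
Delta = -16 * (2732) = -43712
Delta mod 11 = 2

Delta = 2 (mod 11)


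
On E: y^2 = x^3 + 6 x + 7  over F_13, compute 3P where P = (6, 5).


k = 3 = 11_2 (binary, LSB first: 11)
Double-and-add from P = (6, 5):
  bit 0 = 1: acc = O + (6, 5) = (6, 5)
  bit 1 = 1: acc = (6, 5) + (2, 12) = (4, 11)

3P = (4, 11)


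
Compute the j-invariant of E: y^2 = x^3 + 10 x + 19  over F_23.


Delta = -16(4 a^3 + 27 b^2) mod 23 = 20
-1728 * (4 a)^3 = -1728 * (4*10)^3 mod 23 = 4
j = 4 * 20^(-1) mod 23 = 14

j = 14 (mod 23)


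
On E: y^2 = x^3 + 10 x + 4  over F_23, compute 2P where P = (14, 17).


Doubling: s = (3 x1^2 + a) / (2 y1)
s = (3*14^2 + 10) / (2*17) mod 23 = 0
x3 = s^2 - 2 x1 mod 23 = 0^2 - 2*14 = 18
y3 = s (x1 - x3) - y1 mod 23 = 0 * (14 - 18) - 17 = 6

2P = (18, 6)


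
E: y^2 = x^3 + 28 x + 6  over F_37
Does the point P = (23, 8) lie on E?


Check whether y^2 = x^3 + 28 x + 6 (mod 37) for (x, y) = (23, 8).
LHS: y^2 = 8^2 mod 37 = 27
RHS: x^3 + 28 x + 6 = 23^3 + 28*23 + 6 mod 37 = 15
LHS != RHS

No, not on the curve


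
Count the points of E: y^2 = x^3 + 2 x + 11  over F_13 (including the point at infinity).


For each x in F_13, count y with y^2 = x^3 + 2 x + 11 mod 13:
  x = 1: RHS = 1, y in [1, 12]  -> 2 point(s)
  x = 2: RHS = 10, y in [6, 7]  -> 2 point(s)
  x = 5: RHS = 3, y in [4, 9]  -> 2 point(s)
  x = 7: RHS = 4, y in [2, 11]  -> 2 point(s)
  x = 9: RHS = 4, y in [2, 11]  -> 2 point(s)
  x = 10: RHS = 4, y in [2, 11]  -> 2 point(s)
  x = 11: RHS = 12, y in [5, 8]  -> 2 point(s)
Affine points: 14. Add the point at infinity: total = 15.

#E(F_13) = 15
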